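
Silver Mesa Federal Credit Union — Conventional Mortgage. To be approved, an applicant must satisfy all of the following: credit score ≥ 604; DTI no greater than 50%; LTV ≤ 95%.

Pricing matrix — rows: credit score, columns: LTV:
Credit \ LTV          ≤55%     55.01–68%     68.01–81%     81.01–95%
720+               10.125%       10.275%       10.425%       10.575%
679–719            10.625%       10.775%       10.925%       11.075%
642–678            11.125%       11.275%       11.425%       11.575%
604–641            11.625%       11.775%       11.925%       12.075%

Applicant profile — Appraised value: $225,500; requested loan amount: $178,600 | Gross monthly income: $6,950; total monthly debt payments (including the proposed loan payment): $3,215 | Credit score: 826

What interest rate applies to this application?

Credit score 826 ≥ 604; DTI = 3,215/6,950 = 46.3% ≤ 50%
LTV = 178,600/225,500 = 79.2% ≤ 95%
Row: 826 falls in 720+. Column: 79.2% falls in 68.01–81%. Rate = 10.425%.

10.425%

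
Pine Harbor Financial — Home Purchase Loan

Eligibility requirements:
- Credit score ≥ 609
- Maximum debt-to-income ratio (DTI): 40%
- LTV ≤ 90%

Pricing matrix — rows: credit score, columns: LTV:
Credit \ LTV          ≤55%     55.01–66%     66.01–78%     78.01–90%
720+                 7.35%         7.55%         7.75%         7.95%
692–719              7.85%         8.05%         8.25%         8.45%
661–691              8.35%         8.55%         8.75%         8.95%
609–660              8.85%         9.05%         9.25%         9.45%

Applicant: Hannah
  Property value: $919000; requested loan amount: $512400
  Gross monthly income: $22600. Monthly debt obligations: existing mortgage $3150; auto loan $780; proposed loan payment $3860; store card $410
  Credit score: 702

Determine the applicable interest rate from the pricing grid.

Credit score 702 ≥ 609; Total monthly debts = (3,150 + 780 + 3,860 + 410) = 8,200. DTI = 8,200/22,600 = 36.3% ≤ 40%
LTV = 512,400/919,000 = 55.8% ≤ 90%
Row: 702 falls in 692–719. Column: 55.8% falls in 55.01–66%. Rate = 8.05%.

8.05%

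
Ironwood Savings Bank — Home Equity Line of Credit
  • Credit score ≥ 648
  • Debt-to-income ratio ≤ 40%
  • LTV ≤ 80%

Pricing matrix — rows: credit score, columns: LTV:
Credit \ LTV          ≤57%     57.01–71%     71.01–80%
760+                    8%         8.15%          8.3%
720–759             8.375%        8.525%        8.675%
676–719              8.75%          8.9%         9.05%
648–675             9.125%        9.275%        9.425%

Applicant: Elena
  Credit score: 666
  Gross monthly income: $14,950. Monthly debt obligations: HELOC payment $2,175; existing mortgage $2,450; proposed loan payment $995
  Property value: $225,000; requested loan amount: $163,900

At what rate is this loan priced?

9.425%

Credit score 666 ≥ 648; Total monthly debts = (2,175 + 2,450 + 995) = 5,620. Debt-to-income = 5,620/14,950 = 37.6% — meets 40% limit
LTV: 163,900 ÷ 225,000 = 72.8%, within 80% cap
Credit 666 → row 648–675; LTV 72.8% → column 71.01–80%. Grid cell → 9.425%.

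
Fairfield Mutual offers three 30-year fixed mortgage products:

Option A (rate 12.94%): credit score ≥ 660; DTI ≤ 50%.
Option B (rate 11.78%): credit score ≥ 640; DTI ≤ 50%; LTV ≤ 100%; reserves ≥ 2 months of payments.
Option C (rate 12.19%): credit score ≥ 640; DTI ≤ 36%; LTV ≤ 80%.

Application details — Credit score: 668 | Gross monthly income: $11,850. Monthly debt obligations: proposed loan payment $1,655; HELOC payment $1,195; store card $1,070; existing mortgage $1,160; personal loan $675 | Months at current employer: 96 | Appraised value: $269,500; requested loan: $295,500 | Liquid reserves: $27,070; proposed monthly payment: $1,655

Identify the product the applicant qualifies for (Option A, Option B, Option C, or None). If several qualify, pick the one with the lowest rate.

Option A

Total debts = (1,655 + 1,195 + 1,070 + 1,160 + 675) = 5,755; DTI = 5,755/11,850 = 48.6%.
LTV = 295,500/269,500 = 109.6%.
Reserves = 27,070/1,655 = 16.4 months.
Option A: score 668 ≥ 660; DTI 48.6% ≤ 50% → qualifies.
Option B: score 668 ≥ 640; DTI 48.6% ≤ 50%; LTV 109.6% > 100%; reserves 16.4 ≥ 2 mo → does not qualify.
Option C: score 668 ≥ 640; DTI 48.6% > 36%; LTV 109.6% > 80% → does not qualify.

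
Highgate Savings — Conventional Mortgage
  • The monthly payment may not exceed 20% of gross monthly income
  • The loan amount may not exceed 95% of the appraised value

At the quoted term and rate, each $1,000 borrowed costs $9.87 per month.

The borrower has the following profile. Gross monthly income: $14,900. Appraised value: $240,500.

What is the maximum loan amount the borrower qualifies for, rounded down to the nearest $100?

$228,400

Payment cap: 20% × $14,900 = $2,980/month.
At $9.87 per $1,000, that supports 2,980/9.87 × 1,000 ≈ $301,925 → $301,900.
LTV cap: 95% × $240,500 = $228,475 → $228,400.
Binding constraint: loan-to-value.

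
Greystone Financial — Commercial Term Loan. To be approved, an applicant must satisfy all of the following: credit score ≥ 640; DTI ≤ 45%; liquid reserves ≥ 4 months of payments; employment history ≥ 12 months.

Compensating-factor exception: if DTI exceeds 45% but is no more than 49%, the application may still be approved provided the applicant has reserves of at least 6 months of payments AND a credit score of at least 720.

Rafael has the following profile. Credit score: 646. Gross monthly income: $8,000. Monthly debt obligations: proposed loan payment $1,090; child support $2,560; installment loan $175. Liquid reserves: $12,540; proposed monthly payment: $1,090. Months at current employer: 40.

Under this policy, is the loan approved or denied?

Credit score 646 ≥ 640 (meets base)
Total debts = (1,090 + 2,560 + 175) = 3,825. DTI = 3,825/8,000 = 47.8% > 45% — standard DTI limit exceeded.
Reserves = 12,540/1,090 = 11.5 months ≥ 4
Employment 40 ≥ 12 months
47.8% falls in the override range (45%–49%), so the compensating-factor test applies.
Reserves 11.5 ≥ 6 months; credit score 646 < 720.
Override conditions not both satisfied; exception does not apply.

Denied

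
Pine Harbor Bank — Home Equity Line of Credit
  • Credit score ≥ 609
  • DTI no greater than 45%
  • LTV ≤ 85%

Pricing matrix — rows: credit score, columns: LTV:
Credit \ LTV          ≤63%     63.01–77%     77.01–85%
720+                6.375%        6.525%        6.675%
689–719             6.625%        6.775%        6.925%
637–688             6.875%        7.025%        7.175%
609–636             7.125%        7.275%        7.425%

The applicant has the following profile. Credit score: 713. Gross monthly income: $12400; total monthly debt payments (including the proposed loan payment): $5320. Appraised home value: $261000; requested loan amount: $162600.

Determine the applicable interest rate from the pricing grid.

Credit score 713 ≥ 609; Debt-to-income = 5,320/12,400 = 42.9% — meets 45% limit
Loan-to-value = 162,600/261,000 = 62.3% — pass (85% max)
Score 713 is in the 689–719 band; LTV 62.3% is in the ≤63% band → 6.625%.

6.625%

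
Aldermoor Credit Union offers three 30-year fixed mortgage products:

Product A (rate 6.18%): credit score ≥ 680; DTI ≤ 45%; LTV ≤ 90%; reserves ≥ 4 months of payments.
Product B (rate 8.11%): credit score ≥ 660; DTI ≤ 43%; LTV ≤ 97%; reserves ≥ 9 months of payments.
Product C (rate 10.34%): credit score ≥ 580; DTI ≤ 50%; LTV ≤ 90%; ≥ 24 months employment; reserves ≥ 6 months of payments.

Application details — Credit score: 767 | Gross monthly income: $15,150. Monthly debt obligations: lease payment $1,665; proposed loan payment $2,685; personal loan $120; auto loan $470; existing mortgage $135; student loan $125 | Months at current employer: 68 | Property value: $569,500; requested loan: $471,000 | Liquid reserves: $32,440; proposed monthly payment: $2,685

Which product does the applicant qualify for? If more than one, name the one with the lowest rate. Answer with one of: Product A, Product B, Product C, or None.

Total debts = (1,665 + 2,685 + 120 + 470 + 135 + 125) = 5,200; DTI = 5,200/15,150 = 34.3%.
LTV = 471,000/569,500 = 82.7%.
Reserves = 32,440/2,685 = 12.1 months.
Product A: score 767 ≥ 680; DTI 34.3% ≤ 45%; LTV 82.7% ≤ 90%; reserves 12.1 ≥ 4 mo → qualifies.
Product B: score 767 ≥ 660; DTI 34.3% ≤ 43%; LTV 82.7% ≤ 97%; reserves 12.1 ≥ 9 mo → qualifies.
Product C: score 767 ≥ 580; DTI 34.3% ≤ 50%; LTV 82.7% ≤ 90%; employment 68 ≥ 24 mo; reserves 12.1 ≥ 6 mo → qualifies.
Qualifying: Product A, Product B, Product C. Lowest rate is 6.18% → Product A.

Product A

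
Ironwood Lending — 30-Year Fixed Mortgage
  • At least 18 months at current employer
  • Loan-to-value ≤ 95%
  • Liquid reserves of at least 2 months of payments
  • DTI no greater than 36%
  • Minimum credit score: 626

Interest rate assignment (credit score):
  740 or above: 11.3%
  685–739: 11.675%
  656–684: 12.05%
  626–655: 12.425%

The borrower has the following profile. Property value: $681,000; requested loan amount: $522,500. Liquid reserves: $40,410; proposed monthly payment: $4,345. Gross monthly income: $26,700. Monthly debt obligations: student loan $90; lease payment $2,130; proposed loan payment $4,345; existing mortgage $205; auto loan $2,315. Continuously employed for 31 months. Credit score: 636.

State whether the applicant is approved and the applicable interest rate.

Credit score 636 ≥ 626 (meets minimum)
Total monthly debts = (90 + 2,130 + 4,345 + 205 + 2,315) = 9,085. DTI = 9,085/26,700 = 34% ≤ 36%
Employment 31 ≥ 18 months
Liquid reserves cover 40,410/4,345 = 9.3 months — ≥ 2 required
LTV = 522,500/681,000 = 76.7% ≤ 95%
All requirements met. Score 636 falls in the 626–655 tier → 12.425%.

Approved at 12.425%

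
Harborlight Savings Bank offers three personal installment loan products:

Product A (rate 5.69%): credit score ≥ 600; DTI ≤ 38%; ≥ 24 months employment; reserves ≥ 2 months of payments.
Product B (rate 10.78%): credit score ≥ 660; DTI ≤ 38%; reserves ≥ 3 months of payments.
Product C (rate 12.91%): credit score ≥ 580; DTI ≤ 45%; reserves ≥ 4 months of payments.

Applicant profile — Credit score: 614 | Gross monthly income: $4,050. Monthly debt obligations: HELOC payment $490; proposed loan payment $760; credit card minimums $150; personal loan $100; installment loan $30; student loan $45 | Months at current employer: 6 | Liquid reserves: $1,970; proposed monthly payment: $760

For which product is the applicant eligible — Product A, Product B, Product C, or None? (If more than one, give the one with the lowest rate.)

None

Total debts = (490 + 760 + 150 + 100 + 30 + 45) = 1,575; DTI = 1,575/4,050 = 38.9%.
Reserves = 1,970/760 = 2.6 months.
Product A: score 614 ≥ 600; DTI 38.9% > 38%; employment 6 < 24 mo; reserves 2.6 ≥ 2 mo → does not qualify.
Product B: score 614 < 660; DTI 38.9% > 38%; reserves 2.6 < 3 mo → does not qualify.
Product C: score 614 ≥ 580; DTI 38.9% ≤ 45%; reserves 2.6 < 4 mo → does not qualify.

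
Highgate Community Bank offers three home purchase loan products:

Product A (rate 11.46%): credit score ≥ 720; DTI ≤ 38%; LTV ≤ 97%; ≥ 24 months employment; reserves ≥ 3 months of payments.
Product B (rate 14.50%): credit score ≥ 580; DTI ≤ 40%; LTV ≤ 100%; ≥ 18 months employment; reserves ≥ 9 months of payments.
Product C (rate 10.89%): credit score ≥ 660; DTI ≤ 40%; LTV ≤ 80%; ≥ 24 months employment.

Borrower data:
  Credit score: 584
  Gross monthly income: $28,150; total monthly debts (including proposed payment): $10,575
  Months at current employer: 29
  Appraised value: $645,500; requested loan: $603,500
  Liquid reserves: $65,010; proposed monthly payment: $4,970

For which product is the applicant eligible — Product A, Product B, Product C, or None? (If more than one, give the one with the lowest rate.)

Product B

DTI = 10,575/28,150 = 37.6%.
LTV = 603,500/645,500 = 93.5%.
Reserves = 65,010/4,970 = 13.1 months.
Product A: score 584 < 720; DTI 37.6% ≤ 38%; LTV 93.5% ≤ 97%; employment 29 ≥ 24 mo; reserves 13.1 ≥ 3 mo → does not qualify.
Product B: score 584 ≥ 580; DTI 37.6% ≤ 40%; LTV 93.5% ≤ 100%; employment 29 ≥ 18 mo; reserves 13.1 ≥ 9 mo → qualifies.
Product C: score 584 < 660; DTI 37.6% ≤ 40%; LTV 93.5% > 80%; employment 29 ≥ 24 mo → does not qualify.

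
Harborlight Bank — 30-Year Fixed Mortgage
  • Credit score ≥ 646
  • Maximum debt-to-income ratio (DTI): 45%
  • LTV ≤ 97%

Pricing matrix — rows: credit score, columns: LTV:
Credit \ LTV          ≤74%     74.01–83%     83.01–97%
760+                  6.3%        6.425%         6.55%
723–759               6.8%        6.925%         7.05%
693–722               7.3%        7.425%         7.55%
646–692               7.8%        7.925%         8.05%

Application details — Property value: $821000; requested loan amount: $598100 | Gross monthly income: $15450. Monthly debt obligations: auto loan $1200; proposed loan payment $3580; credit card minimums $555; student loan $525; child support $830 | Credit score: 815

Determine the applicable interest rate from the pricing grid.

6.3%

Credit score 815 ≥ 646; Total monthly debts = (1,200 + 3,580 + 555 + 525 + 830) = 6,690. DTI: 6,690 ÷ 15,450 = 43.3%, within the 45% cap
Loan-to-value = 598,100/821,000 = 72.9% — pass (97% max)
Credit 815 → row 760+; LTV 72.9% → column ≤74%. Grid cell → 6.3%.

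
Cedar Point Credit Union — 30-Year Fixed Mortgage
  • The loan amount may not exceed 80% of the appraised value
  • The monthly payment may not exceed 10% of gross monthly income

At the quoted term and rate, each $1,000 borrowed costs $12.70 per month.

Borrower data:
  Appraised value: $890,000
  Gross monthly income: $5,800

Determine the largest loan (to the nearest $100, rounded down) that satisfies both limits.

Payment cap: 10% × $5,800 = $580/month.
At $12.70 per $1,000, that supports 580/12.70 × 1,000 ≈ $45,669 → $45,600.
LTV cap: 80% × $890,000 = $712,000 → $712,000.
Binding constraint: payment-to-income.

$45,600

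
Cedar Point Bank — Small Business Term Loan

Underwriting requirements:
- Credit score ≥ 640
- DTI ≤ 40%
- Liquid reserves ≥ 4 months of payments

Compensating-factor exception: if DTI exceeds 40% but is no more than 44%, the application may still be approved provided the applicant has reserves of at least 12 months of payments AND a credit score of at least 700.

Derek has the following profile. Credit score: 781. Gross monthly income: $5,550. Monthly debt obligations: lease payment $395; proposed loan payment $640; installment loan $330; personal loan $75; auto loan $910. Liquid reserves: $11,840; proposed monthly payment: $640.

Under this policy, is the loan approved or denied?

Credit score 781 ≥ 640 (meets base)
Total debts = (395 + 640 + 330 + 75 + 910) = 2,350. DTI: 2,350 ÷ 5,550 = 42.3%, over the 40% base limit.
Reserves = 11,840/640 = 18.5 months ≥ 4
DTI 42.3% is within the 40%–44% exception band; checking compensating factors.
Override check — reserves: 18.5 mo (ok); score: 781 (ok).
Both override conditions satisfied; DTI exception granted.

Approved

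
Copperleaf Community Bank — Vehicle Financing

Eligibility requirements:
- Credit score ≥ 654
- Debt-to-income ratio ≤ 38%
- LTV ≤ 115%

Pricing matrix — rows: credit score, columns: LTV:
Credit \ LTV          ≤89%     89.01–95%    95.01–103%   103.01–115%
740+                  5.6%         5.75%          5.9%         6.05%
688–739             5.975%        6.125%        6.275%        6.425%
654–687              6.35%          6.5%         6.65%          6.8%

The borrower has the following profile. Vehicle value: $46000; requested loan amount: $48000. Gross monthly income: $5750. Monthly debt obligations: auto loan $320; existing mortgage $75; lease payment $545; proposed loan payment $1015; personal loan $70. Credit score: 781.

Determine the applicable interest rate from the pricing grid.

Credit score 781 ≥ 654; Total monthly debts = (320 + 75 + 545 + 1,015 + 70) = 2,025. DTI: 2,025 ÷ 5,750 = 35.2%, within the 38% cap
LTV = 48,000/46,000 = 104.3% ≤ 115%
Credit 781 → row 740+; LTV 104.3% → column 103.01–115%. Grid cell → 6.05%.

6.05%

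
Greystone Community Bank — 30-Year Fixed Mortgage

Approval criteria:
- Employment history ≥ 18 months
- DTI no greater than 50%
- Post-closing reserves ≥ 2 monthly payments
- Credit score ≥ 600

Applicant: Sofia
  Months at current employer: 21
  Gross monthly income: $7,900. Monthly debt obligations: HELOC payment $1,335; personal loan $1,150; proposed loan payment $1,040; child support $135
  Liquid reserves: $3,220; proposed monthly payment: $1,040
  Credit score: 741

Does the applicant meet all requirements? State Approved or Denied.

Employment 21 ≥ 18 months
Total monthly debts = (1,335 + 1,150 + 1,040 + 135) = 3,660. Debt-to-income = 3,660/7,900 = 46.3% — meets 50% limit
Liquid reserves cover 3,220/1,040 = 3.1 months — ≥ 2 required
Credit score 741 ≥ 600 (meets)
All criteria satisfied.

Approved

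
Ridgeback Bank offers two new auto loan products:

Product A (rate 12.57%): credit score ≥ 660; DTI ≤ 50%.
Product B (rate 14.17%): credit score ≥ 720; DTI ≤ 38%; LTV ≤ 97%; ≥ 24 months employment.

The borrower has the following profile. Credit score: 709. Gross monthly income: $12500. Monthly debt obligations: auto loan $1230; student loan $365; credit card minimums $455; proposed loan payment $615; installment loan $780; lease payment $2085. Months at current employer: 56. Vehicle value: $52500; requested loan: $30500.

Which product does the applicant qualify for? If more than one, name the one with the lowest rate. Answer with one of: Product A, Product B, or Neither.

Product A

Total debts = (1,230 + 365 + 455 + 615 + 780 + 2,085) = 5,530; DTI = 5,530/12,500 = 44.2%.
LTV = 30,500/52,500 = 58.1%.
Product A: score 709 ≥ 660; DTI 44.2% ≤ 50% → qualifies.
Product B: score 709 < 720; DTI 44.2% > 38%; LTV 58.1% ≤ 97%; employment 56 ≥ 24 mo → does not qualify.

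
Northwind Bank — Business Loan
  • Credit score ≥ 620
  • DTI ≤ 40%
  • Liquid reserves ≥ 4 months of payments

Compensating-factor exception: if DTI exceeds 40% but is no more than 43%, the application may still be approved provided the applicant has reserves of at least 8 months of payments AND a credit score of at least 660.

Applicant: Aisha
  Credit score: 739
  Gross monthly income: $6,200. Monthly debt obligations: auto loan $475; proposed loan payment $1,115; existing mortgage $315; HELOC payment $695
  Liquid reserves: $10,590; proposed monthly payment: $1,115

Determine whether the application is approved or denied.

Credit score 739 ≥ 620 (meets base)
Total debts = (475 + 1,115 + 315 + 695) = 2,600. DTI: 2,600 ÷ 6,200 = 41.9%, over the 40% base limit.
Liquid reserves cover 10,590/1,115 = 9.5 months — ≥ 4 required
41.9% falls in the override range (40%–43%), so the compensating-factor test applies.
Reserves 9.5 ≥ 8 months; credit score 739 ≥ 660.
Both compensating conditions met → exception applies.

Approved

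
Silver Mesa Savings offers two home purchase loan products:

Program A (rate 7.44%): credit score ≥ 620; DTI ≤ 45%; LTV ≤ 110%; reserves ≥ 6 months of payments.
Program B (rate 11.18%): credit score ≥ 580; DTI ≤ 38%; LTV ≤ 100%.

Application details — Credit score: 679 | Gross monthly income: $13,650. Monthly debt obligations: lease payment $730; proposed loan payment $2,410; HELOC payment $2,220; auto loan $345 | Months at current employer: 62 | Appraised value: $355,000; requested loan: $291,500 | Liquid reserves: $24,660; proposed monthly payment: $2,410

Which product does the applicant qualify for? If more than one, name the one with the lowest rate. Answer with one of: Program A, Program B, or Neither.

Total debts = (730 + 2,410 + 2,220 + 345) = 5,705; DTI = 5,705/13,650 = 41.8%.
LTV = 291,500/355,000 = 82.1%.
Reserves = 24,660/2,410 = 10.2 months.
Program A: score 679 ≥ 620; DTI 41.8% ≤ 45%; LTV 82.1% ≤ 110%; reserves 10.2 ≥ 6 mo → qualifies.
Program B: score 679 ≥ 580; DTI 41.8% > 38%; LTV 82.1% ≤ 100% → does not qualify.

Program A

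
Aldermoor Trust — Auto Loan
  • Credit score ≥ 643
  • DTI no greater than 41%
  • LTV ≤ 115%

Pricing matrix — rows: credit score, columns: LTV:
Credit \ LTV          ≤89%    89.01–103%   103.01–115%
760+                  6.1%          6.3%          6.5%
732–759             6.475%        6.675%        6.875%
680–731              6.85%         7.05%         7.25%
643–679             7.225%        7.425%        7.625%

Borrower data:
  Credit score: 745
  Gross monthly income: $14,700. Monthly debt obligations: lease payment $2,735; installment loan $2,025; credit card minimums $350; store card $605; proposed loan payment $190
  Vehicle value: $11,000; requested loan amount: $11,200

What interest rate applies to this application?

Credit score 745 ≥ 643; Total monthly debts = (2,735 + 2,025 + 350 + 605 + 190) = 5,905. DTI = 5,905/14,700 = 40.2% ≤ 41%
LTV: 11,200 ÷ 11,000 = 101.8%, within 115% cap
Score 745 is in the 732–759 band; LTV 101.8% is in the 89.01–103% band → 6.675%.

6.675%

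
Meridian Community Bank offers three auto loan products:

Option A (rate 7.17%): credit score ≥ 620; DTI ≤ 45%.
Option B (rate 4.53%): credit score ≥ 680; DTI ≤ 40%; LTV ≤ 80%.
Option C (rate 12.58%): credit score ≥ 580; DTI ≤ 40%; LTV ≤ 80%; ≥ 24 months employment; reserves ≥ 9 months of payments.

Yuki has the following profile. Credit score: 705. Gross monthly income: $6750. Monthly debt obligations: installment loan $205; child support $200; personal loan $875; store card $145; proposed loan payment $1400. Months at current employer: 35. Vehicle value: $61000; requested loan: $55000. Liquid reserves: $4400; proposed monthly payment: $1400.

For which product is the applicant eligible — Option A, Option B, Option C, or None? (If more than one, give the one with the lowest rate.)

Option A

Total debts = (205 + 200 + 875 + 145 + 1,400) = 2,825; DTI = 2,825/6,750 = 41.9%.
LTV = 55,000/61,000 = 90.2%.
Reserves = 4,400/1,400 = 3.1 months.
Option A: score 705 ≥ 620; DTI 41.9% ≤ 45% → qualifies.
Option B: score 705 ≥ 680; DTI 41.9% > 40%; LTV 90.2% > 80% → does not qualify.
Option C: score 705 ≥ 580; DTI 41.9% > 40%; LTV 90.2% > 80%; employment 35 ≥ 24 mo; reserves 3.1 < 9 mo → does not qualify.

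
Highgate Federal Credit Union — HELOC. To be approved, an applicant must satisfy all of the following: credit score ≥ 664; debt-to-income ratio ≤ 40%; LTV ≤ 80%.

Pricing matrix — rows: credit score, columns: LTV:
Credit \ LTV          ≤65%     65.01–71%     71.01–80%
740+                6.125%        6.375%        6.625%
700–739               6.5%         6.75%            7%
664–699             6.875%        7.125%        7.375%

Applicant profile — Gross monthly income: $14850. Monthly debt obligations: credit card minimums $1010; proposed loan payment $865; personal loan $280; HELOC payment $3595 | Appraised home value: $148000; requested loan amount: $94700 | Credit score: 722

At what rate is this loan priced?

Credit score 722 ≥ 664; Total monthly debts = (1,010 + 865 + 280 + 3,595) = 5,750. Debt-to-income = 5,750/14,850 = 38.7% — meets 40% limit
Loan-to-value = 94,700/148,000 = 64% — pass (80% max)
Credit 722 → row 700–739; LTV 64% → column ≤65%. Grid cell → 6.5%.

6.5%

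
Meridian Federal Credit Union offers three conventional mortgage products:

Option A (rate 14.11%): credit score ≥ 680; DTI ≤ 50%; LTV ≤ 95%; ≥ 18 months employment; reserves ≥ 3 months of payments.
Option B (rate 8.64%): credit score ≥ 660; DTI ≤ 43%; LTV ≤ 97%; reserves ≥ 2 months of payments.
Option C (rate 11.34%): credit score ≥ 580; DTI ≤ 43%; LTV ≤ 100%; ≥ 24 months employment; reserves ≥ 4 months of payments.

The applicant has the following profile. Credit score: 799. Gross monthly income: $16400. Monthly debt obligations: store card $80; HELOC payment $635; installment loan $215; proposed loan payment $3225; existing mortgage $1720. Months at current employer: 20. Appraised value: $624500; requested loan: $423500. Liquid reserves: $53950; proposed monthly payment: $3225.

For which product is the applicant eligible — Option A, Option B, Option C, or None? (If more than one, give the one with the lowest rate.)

Total debts = (80 + 635 + 215 + 3,225 + 1,720) = 5,875; DTI = 5,875/16,400 = 35.8%.
LTV = 423,500/624,500 = 67.8%.
Reserves = 53,950/3,225 = 16.7 months.
Option A: score 799 ≥ 680; DTI 35.8% ≤ 50%; LTV 67.8% ≤ 95%; employment 20 ≥ 18 mo; reserves 16.7 ≥ 3 mo → qualifies.
Option B: score 799 ≥ 660; DTI 35.8% ≤ 43%; LTV 67.8% ≤ 97%; reserves 16.7 ≥ 2 mo → qualifies.
Option C: score 799 ≥ 580; DTI 35.8% ≤ 43%; LTV 67.8% ≤ 100%; employment 20 < 24 mo; reserves 16.7 ≥ 4 mo → does not qualify.
Qualifying: Option A, Option B. Lowest rate is 8.64% → Option B.

Option B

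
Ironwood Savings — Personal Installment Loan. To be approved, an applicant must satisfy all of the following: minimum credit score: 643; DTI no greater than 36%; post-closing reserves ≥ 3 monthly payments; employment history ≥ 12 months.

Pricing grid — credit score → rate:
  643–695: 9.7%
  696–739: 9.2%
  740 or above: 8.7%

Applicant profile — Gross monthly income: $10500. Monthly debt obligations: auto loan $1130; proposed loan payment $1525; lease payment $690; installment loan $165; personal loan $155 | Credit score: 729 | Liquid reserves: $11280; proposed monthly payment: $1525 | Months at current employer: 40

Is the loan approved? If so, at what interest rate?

Approved at 9.2%

Credit score 729 ≥ 643 (meets minimum)
Liquid reserves cover 11,280/1,525 = 7.4 months — ≥ 3 required
Total monthly debts = (1,130 + 1,525 + 690 + 165 + 155) = 3,665. DTI = 3,665/10,500 = 34.9% ≤ 36%
Employment 40 ≥ 12 months
All requirements met. Score 729 falls in the 696–739 tier → 9.2%.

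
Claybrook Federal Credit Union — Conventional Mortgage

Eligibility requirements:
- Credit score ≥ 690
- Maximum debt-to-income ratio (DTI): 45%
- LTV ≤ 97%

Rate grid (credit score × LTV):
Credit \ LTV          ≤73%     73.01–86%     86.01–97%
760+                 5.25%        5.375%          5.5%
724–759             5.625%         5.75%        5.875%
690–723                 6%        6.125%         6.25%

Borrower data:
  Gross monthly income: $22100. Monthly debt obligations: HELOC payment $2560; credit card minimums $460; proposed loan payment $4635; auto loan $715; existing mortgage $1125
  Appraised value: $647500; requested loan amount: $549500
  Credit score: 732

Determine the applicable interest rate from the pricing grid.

5.75%

Credit score 732 ≥ 690; Total monthly debts = (2,560 + 460 + 4,635 + 715 + 1,125) = 9,495. DTI: 9,495 ÷ 22,100 = 43%, within the 45% cap
LTV = 549,500/647,500 = 84.9% ≤ 97%
Credit 732 → row 724–759; LTV 84.9% → column 73.01–86%. Grid cell → 5.75%.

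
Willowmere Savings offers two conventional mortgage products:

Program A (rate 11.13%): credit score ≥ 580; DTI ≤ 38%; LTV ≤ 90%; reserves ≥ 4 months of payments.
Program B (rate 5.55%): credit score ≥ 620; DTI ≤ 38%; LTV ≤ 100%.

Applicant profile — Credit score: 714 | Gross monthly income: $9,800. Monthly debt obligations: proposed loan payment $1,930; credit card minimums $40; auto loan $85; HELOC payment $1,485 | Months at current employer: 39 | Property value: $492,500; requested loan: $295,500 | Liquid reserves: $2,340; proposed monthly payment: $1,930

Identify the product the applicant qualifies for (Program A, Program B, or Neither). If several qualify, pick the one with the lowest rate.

Total debts = (1,930 + 40 + 85 + 1,485) = 3,540; DTI = 3,540/9,800 = 36.1%.
LTV = 295,500/492,500 = 60%.
Reserves = 2,340/1,930 = 1.2 months.
Program A: score 714 ≥ 580; DTI 36.1% ≤ 38%; LTV 60% ≤ 90%; reserves 1.2 < 4 mo → does not qualify.
Program B: score 714 ≥ 620; DTI 36.1% ≤ 38%; LTV 60% ≤ 100% → qualifies.

Program B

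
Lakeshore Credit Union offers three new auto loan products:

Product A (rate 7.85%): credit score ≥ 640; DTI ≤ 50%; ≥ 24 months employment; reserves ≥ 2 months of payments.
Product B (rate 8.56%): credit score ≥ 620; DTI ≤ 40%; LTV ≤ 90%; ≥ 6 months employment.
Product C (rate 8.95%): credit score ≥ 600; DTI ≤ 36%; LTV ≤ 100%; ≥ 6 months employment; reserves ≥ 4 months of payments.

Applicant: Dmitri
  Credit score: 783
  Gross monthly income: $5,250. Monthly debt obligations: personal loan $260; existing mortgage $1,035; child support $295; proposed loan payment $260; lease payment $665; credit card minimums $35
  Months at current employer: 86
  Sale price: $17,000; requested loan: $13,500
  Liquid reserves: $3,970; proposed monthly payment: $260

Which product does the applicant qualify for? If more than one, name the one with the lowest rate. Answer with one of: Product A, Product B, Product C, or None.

Product A

Total debts = (260 + 1,035 + 295 + 260 + 665 + 35) = 2,550; DTI = 2,550/5,250 = 48.6%.
LTV = 13,500/17,000 = 79.4%.
Reserves = 3,970/260 = 15.3 months.
Product A: score 783 ≥ 640; DTI 48.6% ≤ 50%; employment 86 ≥ 24 mo; reserves 15.3 ≥ 2 mo → qualifies.
Product B: score 783 ≥ 620; DTI 48.6% > 40%; LTV 79.4% ≤ 90%; employment 86 ≥ 6 mo → does not qualify.
Product C: score 783 ≥ 600; DTI 48.6% > 36%; LTV 79.4% ≤ 100%; employment 86 ≥ 6 mo; reserves 15.3 ≥ 4 mo → does not qualify.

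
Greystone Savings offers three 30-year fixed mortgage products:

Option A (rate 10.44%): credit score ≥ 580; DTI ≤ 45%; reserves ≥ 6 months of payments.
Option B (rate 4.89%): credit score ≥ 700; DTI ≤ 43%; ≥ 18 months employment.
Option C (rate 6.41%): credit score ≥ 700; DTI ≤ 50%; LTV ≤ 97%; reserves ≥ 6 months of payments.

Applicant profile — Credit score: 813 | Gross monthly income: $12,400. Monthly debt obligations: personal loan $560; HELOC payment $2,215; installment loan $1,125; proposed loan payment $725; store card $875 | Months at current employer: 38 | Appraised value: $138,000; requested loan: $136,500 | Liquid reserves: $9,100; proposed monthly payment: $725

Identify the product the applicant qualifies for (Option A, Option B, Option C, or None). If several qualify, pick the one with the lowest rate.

Option A

Total debts = (560 + 2,215 + 1,125 + 725 + 875) = 5,500; DTI = 5,500/12,400 = 44.4%.
LTV = 136,500/138,000 = 98.9%.
Reserves = 9,100/725 = 12.6 months.
Option A: score 813 ≥ 580; DTI 44.4% ≤ 45%; reserves 12.6 ≥ 6 mo → qualifies.
Option B: score 813 ≥ 700; DTI 44.4% > 43%; employment 38 ≥ 18 mo → does not qualify.
Option C: score 813 ≥ 700; DTI 44.4% ≤ 50%; LTV 98.9% > 97%; reserves 12.6 ≥ 6 mo → does not qualify.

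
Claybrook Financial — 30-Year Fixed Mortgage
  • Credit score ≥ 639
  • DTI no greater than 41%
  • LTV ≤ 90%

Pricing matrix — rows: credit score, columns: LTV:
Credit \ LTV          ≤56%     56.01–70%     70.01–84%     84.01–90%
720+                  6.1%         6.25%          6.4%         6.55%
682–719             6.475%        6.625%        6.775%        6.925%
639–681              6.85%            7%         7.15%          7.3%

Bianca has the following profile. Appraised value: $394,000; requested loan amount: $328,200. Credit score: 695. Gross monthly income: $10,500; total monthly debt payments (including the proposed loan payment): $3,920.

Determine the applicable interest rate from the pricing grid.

6.775%

Credit score 695 ≥ 639; DTI: 3,920 ÷ 10,500 = 37.3%, within the 41% cap
Loan-to-value = 328,200/394,000 = 83.3% — pass (90% max)
Credit 695 → row 682–719; LTV 83.3% → column 70.01–84%. Grid cell → 6.775%.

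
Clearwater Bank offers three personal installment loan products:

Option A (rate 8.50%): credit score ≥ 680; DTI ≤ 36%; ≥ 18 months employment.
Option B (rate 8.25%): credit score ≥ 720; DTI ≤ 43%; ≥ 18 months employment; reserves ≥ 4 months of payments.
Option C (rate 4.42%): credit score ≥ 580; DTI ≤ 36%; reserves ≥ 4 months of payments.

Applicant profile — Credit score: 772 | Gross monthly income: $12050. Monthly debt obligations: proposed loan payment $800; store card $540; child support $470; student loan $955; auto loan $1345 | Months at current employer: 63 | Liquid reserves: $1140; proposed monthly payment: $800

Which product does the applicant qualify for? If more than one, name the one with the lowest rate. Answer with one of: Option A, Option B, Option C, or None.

Option A

Total debts = (800 + 540 + 470 + 955 + 1,345) = 4,110; DTI = 4,110/12,050 = 34.1%.
Reserves = 1,140/800 = 1.4 months.
Option A: score 772 ≥ 680; DTI 34.1% ≤ 36%; employment 63 ≥ 18 mo → qualifies.
Option B: score 772 ≥ 720; DTI 34.1% ≤ 43%; employment 63 ≥ 18 mo; reserves 1.4 < 4 mo → does not qualify.
Option C: score 772 ≥ 580; DTI 34.1% ≤ 36%; reserves 1.4 < 4 mo → does not qualify.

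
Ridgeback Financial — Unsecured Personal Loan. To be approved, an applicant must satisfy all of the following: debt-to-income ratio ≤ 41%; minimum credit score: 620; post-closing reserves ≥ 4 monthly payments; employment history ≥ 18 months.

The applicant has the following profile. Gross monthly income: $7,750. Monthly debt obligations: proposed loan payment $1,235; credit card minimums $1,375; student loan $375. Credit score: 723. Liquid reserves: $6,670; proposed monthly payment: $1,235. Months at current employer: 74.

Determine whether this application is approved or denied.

Total monthly debts = (1,235 + 1,375 + 375) = 2,985. Debt-to-income = 2,985/7,750 = 38.5% — meets 41% limit
Credit score 723 ≥ 620 (meets)
Liquid reserves cover 6,670/1,235 = 5.4 months — ≥ 4 required
Employment 74 ≥ 18 months
All criteria satisfied.

Approved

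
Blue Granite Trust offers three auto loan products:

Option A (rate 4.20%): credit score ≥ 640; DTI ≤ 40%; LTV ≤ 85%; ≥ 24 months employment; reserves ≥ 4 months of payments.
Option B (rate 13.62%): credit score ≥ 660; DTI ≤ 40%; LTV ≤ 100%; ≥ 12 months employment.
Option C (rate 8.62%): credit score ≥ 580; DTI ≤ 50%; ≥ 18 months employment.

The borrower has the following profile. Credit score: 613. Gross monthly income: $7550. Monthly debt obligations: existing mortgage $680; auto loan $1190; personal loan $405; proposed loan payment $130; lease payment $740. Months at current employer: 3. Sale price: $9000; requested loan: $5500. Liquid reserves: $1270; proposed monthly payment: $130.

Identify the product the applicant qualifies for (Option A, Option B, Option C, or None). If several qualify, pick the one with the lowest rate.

Total debts = (680 + 1,190 + 405 + 130 + 740) = 3,145; DTI = 3,145/7,550 = 41.7%.
LTV = 5,500/9,000 = 61.1%.
Reserves = 1,270/130 = 9.8 months.
Option A: score 613 < 640; DTI 41.7% > 40%; LTV 61.1% ≤ 85%; employment 3 < 24 mo; reserves 9.8 ≥ 4 mo → does not qualify.
Option B: score 613 < 660; DTI 41.7% > 40%; LTV 61.1% ≤ 100%; employment 3 < 12 mo → does not qualify.
Option C: score 613 ≥ 580; DTI 41.7% ≤ 50%; employment 3 < 18 mo → does not qualify.

None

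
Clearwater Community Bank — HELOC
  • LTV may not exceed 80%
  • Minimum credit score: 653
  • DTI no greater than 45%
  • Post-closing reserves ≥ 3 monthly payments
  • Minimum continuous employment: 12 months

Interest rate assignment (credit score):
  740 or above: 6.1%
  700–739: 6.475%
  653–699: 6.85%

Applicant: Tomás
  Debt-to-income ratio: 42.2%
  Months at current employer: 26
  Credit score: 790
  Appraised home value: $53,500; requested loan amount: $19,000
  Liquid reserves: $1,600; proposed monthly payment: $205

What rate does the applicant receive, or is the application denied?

Approved at 6.1%

Credit score 790 ≥ 653 (meets minimum)
Debt-to-income 42.2% vs 45% cap — pass
Liquid reserves cover 1,600/205 = 7.8 months — ≥ 3 required
LTV = 19,000/53,500 = 35.5% ≤ 80%
Employment 26 ≥ 12 months
All requirements met. Score 790 falls in the 740 or above tier → 6.1%.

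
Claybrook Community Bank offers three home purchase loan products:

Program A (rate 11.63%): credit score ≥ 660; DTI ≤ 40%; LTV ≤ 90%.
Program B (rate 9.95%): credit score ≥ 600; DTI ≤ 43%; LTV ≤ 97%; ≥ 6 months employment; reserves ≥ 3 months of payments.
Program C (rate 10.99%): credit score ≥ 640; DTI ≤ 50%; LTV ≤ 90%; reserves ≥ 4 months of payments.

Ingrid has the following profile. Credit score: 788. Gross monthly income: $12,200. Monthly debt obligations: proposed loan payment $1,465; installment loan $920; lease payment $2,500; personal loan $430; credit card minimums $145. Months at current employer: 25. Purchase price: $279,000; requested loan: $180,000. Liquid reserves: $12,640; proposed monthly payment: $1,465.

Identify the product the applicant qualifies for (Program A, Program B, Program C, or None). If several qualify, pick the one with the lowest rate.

Total debts = (1,465 + 920 + 2,500 + 430 + 145) = 5,460; DTI = 5,460/12,200 = 44.8%.
LTV = 180,000/279,000 = 64.5%.
Reserves = 12,640/1,465 = 8.6 months.
Program A: score 788 ≥ 660; DTI 44.8% > 40%; LTV 64.5% ≤ 90% → does not qualify.
Program B: score 788 ≥ 600; DTI 44.8% > 43%; LTV 64.5% ≤ 97%; employment 25 ≥ 6 mo; reserves 8.6 ≥ 3 mo → does not qualify.
Program C: score 788 ≥ 640; DTI 44.8% ≤ 50%; LTV 64.5% ≤ 90%; reserves 8.6 ≥ 4 mo → qualifies.

Program C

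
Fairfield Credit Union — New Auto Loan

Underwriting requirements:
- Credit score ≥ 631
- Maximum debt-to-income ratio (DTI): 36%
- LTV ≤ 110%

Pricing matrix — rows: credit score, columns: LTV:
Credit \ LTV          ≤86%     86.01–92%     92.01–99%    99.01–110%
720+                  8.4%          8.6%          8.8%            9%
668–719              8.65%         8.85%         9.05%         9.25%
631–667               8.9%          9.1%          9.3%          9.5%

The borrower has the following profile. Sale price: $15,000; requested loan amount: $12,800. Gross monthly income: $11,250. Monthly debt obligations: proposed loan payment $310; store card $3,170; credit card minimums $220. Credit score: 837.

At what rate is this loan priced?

8.4%

Credit score 837 ≥ 631; Total monthly debts = (310 + 3,170 + 220) = 3,700. Debt-to-income = 3,700/11,250 = 32.9% — meets 36% limit
Loan-to-value = 12,800/15,000 = 85.3% — pass (110% max)
Score 837 is in the 720+ band; LTV 85.3% is in the ≤86% band → 8.4%.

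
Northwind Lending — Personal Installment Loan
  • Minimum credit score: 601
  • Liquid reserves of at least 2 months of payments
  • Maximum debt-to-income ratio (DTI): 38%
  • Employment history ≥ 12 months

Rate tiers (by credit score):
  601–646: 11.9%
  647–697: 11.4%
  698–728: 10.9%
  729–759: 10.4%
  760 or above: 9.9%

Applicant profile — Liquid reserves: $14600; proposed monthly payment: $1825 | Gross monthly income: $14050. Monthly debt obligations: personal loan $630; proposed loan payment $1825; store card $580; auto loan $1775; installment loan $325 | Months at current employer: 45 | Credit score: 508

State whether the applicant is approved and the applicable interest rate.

Credit score 508 < 601 (below minimum)
Employment 45 ≥ 12 months
Total monthly debts = (630 + 1,825 + 580 + 1,775 + 325) = 5,135. DTI = 5,135/14,050 = 36.5% ≤ 38%
Reserves: 14,600 ÷ 1,825 = 8.0 months (meets 2-month minimum)
Not all requirements met → denied.

Denied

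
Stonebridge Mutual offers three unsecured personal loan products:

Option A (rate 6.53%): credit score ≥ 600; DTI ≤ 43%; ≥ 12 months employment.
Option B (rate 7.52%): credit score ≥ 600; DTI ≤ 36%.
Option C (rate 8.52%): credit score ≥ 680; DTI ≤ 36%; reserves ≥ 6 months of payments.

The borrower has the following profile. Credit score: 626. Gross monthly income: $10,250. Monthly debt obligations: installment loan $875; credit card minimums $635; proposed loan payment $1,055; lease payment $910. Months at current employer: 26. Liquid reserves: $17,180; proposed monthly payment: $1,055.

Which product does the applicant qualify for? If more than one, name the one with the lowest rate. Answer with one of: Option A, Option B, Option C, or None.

Option A

Total debts = (875 + 635 + 1,055 + 910) = 3,475; DTI = 3,475/10,250 = 33.9%.
Reserves = 17,180/1,055 = 16.3 months.
Option A: score 626 ≥ 600; DTI 33.9% ≤ 43%; employment 26 ≥ 12 mo → qualifies.
Option B: score 626 ≥ 600; DTI 33.9% ≤ 36% → qualifies.
Option C: score 626 < 680; DTI 33.9% ≤ 36%; reserves 16.3 ≥ 6 mo → does not qualify.
Qualifying: Option A, Option B. Lowest rate is 6.53% → Option A.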